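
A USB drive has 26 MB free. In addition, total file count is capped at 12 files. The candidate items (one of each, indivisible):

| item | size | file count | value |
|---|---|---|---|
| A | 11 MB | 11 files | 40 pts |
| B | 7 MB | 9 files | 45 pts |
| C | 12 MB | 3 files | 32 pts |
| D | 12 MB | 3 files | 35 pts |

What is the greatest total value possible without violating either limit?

Feasible sets respecting both limits:
- B+D: size 19, file count 12, value 80
- B+C: size 19, file count 12, value 77
- C+D: size 24, file count 6, value 67
- B: size 7, file count 9, value 45
Best: 80 pts.

80 pts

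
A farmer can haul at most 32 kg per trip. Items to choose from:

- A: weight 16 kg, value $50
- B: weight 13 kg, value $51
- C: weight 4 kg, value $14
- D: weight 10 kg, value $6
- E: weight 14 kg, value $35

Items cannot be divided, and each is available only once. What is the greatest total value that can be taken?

$101

This is a 0/1 knapsack; check combinations near the capacity.
- A+B: weight 16+13=29, value 50+51=101
- B+C+E: weight 13+4+14=31, value 51+14+35=100
- B+E: weight 13+14=27, value 51+35=86
Best: $101.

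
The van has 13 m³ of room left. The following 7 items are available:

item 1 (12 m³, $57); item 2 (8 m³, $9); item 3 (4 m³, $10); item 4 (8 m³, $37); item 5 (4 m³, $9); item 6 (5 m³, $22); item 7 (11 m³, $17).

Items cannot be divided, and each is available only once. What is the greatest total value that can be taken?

Check high-value combinations within 13 m³:
- item 4+item 6: volume 8+5=13, value 37+22=59
- item 1: volume 12, value 57
- item 3+item 4: volume 4+8=12, value 10+37=47
Best: $59.

$59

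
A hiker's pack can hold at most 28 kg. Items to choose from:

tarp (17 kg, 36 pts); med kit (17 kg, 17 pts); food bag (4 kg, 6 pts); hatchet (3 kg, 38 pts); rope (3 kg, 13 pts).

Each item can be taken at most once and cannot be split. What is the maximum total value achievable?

93 pts

This is a 0/1 knapsack; check combinations near the capacity.
- tarp+food bag+hatchet+rope: weight 17+4+3+3=27, value 36+6+38+13=93
- tarp+hatchet+rope: weight 17+3+3=23, value 36+38+13=87
- tarp+food bag+hatchet: weight 17+4+3=24, value 36+6+38=80
- tarp+hatchet: weight 17+3=20, value 36+38=74
- med kit+food bag+hatchet+rope: weight 17+4+3+3=27, value 17+6+38+13=74
Best: 93 pts.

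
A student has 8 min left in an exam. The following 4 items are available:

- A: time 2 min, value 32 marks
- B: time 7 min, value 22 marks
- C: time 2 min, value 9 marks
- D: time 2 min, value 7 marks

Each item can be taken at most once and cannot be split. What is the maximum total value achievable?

Check high-value combinations within 8 min:
- A+C+D: time 2+2+2=6, value 32+9+7=48
- A+C: time 2+2=4, value 32+9=41
- A+D: time 2+2=4, value 32+7=39
- A: time 2, value 32
- B: time 7, value 22
Best: 48 marks.

48 marks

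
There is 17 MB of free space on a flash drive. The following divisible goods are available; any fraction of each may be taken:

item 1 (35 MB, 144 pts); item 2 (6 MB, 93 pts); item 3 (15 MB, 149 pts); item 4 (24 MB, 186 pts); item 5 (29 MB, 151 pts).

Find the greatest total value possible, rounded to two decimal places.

Take in order of value per unit:
- item 2 (93/6 per unit): all 6 → value 93, running total 93.00
- item 3 (149/15 per unit): 11 of 15 → value 11×149/15 = 109.2667, running total 202.27
Total 202.27.

202.27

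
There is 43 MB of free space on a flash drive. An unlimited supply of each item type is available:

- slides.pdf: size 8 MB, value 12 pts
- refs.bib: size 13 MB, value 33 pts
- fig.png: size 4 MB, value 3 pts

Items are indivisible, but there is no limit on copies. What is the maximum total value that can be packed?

Best value-per-unit is refs.bib at 33/13; filling with it alone gives 3×33 = 99.
Optimal mix: 3×refs.bib + 1×fig.png → size 43, value 102.

102 pts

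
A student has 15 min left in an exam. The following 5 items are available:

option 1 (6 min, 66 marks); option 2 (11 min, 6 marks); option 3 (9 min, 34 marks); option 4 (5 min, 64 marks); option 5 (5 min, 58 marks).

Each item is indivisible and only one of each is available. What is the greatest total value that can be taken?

130 marks

Check high-value combinations within 15 min:
- option 1+option 4: time 6+5=11, value 66+64=130
- option 1+option 5: time 6+5=11, value 66+58=124
- option 4+option 5: time 5+5=10, value 64+58=122
- option 1+option 3: time 6+9=15, value 66+34=100
- option 3+option 4: time 9+5=14, value 34+64=98
Best: 130 marks.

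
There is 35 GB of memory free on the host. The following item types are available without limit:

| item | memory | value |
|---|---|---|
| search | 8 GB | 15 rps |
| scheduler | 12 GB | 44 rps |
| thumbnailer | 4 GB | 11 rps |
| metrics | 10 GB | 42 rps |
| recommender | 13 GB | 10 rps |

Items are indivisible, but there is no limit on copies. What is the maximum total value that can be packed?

Best value-per-unit is metrics at 42/10; filling with it alone gives 3×42 = 126.
Optimal mix: 1×thumbnailer + 3×metrics → memory 34, value 137.

137 rps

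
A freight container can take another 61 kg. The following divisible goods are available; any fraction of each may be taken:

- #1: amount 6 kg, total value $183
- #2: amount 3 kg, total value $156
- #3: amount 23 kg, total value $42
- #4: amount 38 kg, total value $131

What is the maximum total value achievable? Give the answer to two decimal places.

495.57

Take in order of value per unit:
- #2 (156/3 per unit): all 3 → value 156, running total 156.00
- #1 (183/6 per unit): all 6 → value 183, running total 339.00
- #4 (131/38 per unit): all 38 → value 131, running total 470.00
- #3 (42/23 per unit): 14 of 23 → value 14×42/23 = 25.5652, running total 495.57
Total 495.57.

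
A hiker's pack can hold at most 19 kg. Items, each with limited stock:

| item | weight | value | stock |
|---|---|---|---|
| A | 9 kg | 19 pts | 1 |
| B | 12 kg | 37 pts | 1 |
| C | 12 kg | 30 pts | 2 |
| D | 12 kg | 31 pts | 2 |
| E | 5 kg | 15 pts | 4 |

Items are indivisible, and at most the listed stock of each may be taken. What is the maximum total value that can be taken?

52 pts

Top feasible selections:
- 1×B + 1×E: weight 17, value 52
- 1×A + 2×E: weight 19, value 49
- 1×D + 1×E: weight 17, value 46
Best: 52 pts.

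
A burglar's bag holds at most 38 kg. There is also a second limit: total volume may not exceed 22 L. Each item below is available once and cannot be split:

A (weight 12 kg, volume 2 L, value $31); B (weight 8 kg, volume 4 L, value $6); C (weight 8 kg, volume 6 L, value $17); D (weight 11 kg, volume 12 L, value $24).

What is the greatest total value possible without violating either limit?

Feasible sets respecting both limits:
- A+C+D: weight 31, volume 20, value 72
- A+B+D: weight 31, volume 18, value 61
- A+D: weight 23, volume 14, value 55
Best: $72.

$72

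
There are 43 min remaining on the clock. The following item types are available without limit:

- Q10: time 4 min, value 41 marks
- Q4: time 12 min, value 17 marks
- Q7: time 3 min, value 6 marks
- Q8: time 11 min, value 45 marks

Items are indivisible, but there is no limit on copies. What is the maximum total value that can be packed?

416 marks

Best value-per-unit is Q10 at 41/4; filling with it alone gives 10×41 = 410.
Optimal mix: 10×Q10 + 1×Q7 → time 43, value 416.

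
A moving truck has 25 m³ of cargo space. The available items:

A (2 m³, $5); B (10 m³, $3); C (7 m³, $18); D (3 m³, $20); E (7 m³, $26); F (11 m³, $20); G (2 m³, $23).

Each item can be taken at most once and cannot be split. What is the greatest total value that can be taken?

$94

Check high-value combinations within 25 m³:
- A+D+E+F+G: volume 2+3+7+11+2=25, value 5+20+26+20+23=94
- A+C+D+E+G: volume 2+7+3+7+2=21, value 5+18+20+26+23=92
- D+E+F+G: volume 3+7+11+2=23, value 20+26+20+23=89
Best: $94.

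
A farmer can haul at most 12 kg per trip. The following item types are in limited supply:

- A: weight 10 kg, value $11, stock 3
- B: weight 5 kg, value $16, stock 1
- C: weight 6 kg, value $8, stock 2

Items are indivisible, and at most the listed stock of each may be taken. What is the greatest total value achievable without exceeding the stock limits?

$24

Top feasible selections:
- 1×B + 1×C: weight 11, value 24
- 1×B: weight 5, value 16
- 2×C: weight 12, value 16
- 1×A: weight 10, value 11
Best: $24.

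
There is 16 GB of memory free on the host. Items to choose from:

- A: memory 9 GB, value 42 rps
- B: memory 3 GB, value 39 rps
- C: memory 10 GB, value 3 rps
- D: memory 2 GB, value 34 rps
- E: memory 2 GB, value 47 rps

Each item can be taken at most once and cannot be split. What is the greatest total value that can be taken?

162 rps

Check high-value combinations within 16 GB:
- A+B+D+E: memory 9+3+2+2=16, value 42+39+34+47=162
- A+B+E: memory 9+3+2=14, value 42+39+47=128
- A+D+E: memory 9+2+2=13, value 42+34+47=123
- B+D+E: memory 3+2+2=7, value 39+34+47=120
Best: 162 rps.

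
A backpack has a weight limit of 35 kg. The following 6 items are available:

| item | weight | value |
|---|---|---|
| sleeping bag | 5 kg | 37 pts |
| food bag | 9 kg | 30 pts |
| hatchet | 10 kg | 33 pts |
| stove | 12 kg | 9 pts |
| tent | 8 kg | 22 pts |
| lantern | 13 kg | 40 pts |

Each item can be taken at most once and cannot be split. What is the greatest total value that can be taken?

Check high-value combinations within 35 kg:
- sleeping bag+food bag+tent+lantern: weight 5+9+8+13=35, value 37+30+22+40=129
- sleeping bag+food bag+hatchet+tent: weight 5+9+10+8=32, value 37+30+33+22=122
- sleeping bag+hatchet+lantern: weight 5+10+13=28, value 37+33+40=110
- sleeping bag+food bag+lantern: weight 5+9+13=27, value 37+30+40=107
- food bag+hatchet+lantern: weight 9+10+13=32, value 30+33+40=103
Best: 129 pts.

129 pts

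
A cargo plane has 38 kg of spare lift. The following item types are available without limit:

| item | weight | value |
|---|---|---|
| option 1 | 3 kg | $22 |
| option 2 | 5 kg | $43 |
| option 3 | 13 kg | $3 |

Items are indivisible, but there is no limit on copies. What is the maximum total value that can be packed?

$323

Best value-per-unit is option 2 at 43/5; filling with it alone gives 7×43 = 301.
Optimal mix: 1×option 1 + 7×option 2 → weight 38, value 323.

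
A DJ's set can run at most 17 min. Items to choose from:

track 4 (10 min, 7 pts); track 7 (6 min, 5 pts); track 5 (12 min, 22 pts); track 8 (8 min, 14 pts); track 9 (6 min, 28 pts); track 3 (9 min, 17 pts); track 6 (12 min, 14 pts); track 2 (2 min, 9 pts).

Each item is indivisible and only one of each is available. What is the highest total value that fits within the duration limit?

Check high-value combinations within 17 min:
- track 9+track 3+track 2: duration 6+9+2=17, value 28+17+9=54
- track 8+track 9+track 2: duration 8+6+2=16, value 14+28+9=51
- track 9+track 3: duration 6+9=15, value 28+17=45
- track 8+track 9: duration 8+6=14, value 14+28=42
Best: 54 pts.

54 pts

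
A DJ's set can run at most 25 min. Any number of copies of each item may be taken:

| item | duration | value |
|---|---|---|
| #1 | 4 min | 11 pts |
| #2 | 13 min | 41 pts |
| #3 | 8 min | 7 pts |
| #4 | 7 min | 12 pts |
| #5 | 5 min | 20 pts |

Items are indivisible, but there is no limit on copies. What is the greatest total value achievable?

100 pts

Best value-per-unit is #5 at 20/5, and filling with it alone uses duration 5×5=25. No mix of the others beats 5×20 = 100.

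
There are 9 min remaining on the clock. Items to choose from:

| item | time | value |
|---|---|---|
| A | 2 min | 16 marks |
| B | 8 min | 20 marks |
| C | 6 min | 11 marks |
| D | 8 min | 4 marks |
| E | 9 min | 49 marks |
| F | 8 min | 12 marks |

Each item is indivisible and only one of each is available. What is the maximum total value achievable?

49 marks

This is a 0/1 knapsack; check combinations near the capacity.
- E: time 9, value 49
- A+C: time 2+6=8, value 16+11=27
- B: time 8, value 20
- A: time 2, value 16
- F: time 8, value 12
Best: 49 marks.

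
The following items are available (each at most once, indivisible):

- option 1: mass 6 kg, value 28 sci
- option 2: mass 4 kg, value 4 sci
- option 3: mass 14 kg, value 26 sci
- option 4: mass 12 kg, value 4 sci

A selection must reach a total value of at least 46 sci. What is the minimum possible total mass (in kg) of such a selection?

20

Subsets with value ≥ 46, sorted by total mass:
- option 1+option 3: mass 20, value 54
- option 1+option 2+option 3: mass 24, value 58
- option 1+option 3+option 4: mass 32, value 58
- option 1+option 2+option 3+option 4: mass 36, value 62
Minimum mass: 20 kg.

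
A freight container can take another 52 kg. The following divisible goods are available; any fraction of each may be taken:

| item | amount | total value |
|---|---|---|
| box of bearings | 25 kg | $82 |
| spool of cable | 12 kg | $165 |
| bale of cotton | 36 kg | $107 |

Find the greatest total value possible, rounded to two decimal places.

Take in order of value per unit:
- spool of cable (165/12 per unit): all 12 → value 165, running total 165.00
- box of bearings (82/25 per unit): all 25 → value 82, running total 247.00
- bale of cotton (107/36 per unit): 15 of 36 → value 15×107/36 = 44.5833, running total 291.58
Total 291.58.

291.58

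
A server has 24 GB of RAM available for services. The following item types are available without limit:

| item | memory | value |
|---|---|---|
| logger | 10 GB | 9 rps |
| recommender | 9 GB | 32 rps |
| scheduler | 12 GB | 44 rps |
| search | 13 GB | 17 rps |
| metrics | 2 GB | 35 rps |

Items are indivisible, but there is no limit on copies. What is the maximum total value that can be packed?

420 rps

Best value-per-unit is metrics at 35/2, and filling with it alone uses memory 12×2=24. No mix of the others beats 12×35 = 420.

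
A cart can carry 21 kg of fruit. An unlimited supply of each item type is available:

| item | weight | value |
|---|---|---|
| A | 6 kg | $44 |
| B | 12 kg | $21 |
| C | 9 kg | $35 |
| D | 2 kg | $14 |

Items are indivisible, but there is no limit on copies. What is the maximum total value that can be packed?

$146

Best value-per-unit is A at 44/6; filling with it alone gives 3×44 = 132.
Optimal mix: 3×A + 1×D → weight 20, value 146.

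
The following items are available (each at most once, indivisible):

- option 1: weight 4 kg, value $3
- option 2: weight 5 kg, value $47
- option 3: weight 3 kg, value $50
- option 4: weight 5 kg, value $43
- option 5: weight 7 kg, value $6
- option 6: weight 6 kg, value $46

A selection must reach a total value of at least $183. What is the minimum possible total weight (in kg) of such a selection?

Subsets with value ≥ 183, sorted by total weight:
- option 2+option 3+option 4+option 6: weight 19, value 186
- option 1+option 2+option 3+option 4+option 6: weight 23, value 189
Minimum weight: 19 kg.

19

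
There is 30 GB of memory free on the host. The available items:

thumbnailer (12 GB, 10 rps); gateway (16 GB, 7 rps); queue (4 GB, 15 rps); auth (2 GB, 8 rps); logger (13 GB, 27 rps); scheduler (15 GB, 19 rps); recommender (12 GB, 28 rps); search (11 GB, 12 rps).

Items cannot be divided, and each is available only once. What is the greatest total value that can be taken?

Check high-value combinations within 30 GB:
- queue+logger+recommender: memory 4+13+12=29, value 15+27+28=70
- auth+logger+recommender: memory 2+13+12=27, value 8+27+28=63
- queue+auth+recommender+search: memory 4+2+12+11=29, value 15+8+28+12=63
Best: 70 rps.

70 rps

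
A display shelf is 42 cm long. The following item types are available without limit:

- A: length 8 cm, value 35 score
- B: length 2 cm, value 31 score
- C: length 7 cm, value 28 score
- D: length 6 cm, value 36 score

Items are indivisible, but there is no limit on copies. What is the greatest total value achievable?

Best value-per-unit is B at 31/2, and filling with it alone uses length 21×2=42. No mix of the others beats 21×31 = 651.

651 score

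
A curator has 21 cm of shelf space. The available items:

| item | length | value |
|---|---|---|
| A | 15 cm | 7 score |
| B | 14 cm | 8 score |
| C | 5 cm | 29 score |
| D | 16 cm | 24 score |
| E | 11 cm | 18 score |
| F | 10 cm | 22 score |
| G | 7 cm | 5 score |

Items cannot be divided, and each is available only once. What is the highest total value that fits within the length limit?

Check high-value combinations within 21 cm:
- C+D: length 5+16=21, value 29+24=53
- C+F: length 5+10=15, value 29+22=51
- C+E: length 5+11=16, value 29+18=47
- E+F: length 11+10=21, value 18+22=40
- B+C: length 14+5=19, value 8+29=37
Best: 53 score.

53 score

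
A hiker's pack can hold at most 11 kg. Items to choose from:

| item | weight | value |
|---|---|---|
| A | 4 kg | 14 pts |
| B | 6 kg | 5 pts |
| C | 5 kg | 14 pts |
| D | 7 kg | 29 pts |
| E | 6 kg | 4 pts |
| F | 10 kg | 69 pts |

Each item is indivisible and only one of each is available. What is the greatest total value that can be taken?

69 pts

Check high-value combinations within 11 kg:
- F: weight 10, value 69
- A+D: weight 4+7=11, value 14+29=43
- D: weight 7, value 29
- A+C: weight 4+5=9, value 14+14=28
- A+B: weight 4+6=10, value 14+5=19
Best: 69 pts.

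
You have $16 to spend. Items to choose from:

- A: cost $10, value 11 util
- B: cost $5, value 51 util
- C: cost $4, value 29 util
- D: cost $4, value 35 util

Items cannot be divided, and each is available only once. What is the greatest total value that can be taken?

Check high-value combinations within $16:
- B+C+D: cost 5+4+4=13, value 51+29+35=115
- B+D: cost 5+4=9, value 51+35=86
- B+C: cost 5+4=9, value 51+29=80
- C+D: cost 4+4=8, value 29+35=64
- A+B: cost 10+5=15, value 11+51=62
Best: 115 util.

115 util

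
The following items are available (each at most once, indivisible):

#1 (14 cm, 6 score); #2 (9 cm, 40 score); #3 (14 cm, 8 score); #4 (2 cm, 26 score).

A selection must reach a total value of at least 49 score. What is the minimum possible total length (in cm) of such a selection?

11

Subsets with value ≥ 49, sorted by total length:
- #2+#4: length 11, value 66
- #2+#3+#4: length 25, value 74
- #1+#2+#4: length 25, value 72
- #1+#2+#3: length 37, value 54
Minimum length: 11 cm.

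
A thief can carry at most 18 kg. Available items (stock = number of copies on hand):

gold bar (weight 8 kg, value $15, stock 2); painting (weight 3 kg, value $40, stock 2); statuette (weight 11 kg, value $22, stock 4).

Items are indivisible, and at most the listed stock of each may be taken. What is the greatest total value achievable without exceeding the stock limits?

$102

Top feasible selections:
- 2×painting + 1×statuette: weight 17, value 102
- 1×gold bar + 2×painting: weight 14, value 95
- 2×painting: weight 6, value 80
Best: $102.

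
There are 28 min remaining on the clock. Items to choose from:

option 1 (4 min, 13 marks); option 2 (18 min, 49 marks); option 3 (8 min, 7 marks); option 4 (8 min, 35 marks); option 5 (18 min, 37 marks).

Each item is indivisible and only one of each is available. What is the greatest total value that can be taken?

Check high-value combinations within 28 min:
- option 2+option 4: time 18+8=26, value 49+35=84
- option 4+option 5: time 8+18=26, value 35+37=72
- option 1+option 2: time 4+18=22, value 13+49=62
- option 2+option 3: time 18+8=26, value 49+7=56
Best: 84 marks.

84 marks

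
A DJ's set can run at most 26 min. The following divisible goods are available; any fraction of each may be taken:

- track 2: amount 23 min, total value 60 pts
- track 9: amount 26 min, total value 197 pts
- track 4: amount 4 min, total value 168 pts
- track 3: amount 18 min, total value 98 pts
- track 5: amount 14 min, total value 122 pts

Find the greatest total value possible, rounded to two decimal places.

350.62

Take in order of value per unit:
- track 4 (168/4 per unit): all 4 → value 168, running total 168.00
- track 5 (122/14 per unit): all 14 → value 122, running total 290.00
- track 9 (197/26 per unit): 8 of 26 → value 8×197/26 = 60.6154, running total 350.62
Total 350.62.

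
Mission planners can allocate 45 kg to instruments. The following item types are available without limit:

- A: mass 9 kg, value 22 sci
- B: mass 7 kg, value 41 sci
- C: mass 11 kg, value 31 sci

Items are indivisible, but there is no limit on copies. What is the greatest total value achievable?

Best value-per-unit is B at 41/7, and filling with it alone uses mass 6×7=42. No mix of the others beats 6×41 = 246.

246 sci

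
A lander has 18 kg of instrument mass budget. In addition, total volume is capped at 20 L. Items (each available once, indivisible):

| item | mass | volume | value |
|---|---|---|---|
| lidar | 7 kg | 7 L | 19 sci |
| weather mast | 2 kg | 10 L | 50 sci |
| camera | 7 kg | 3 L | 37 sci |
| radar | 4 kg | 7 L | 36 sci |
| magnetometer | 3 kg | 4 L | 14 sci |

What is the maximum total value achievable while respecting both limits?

123 sci

Feasible sets respecting both limits:
- weather mast+camera+radar: mass 13, volume 20, value 123
- lidar+weather mast+camera: mass 16, volume 20, value 106
- weather mast+camera+magnetometer: mass 12, volume 17, value 101
Best: 123 sci.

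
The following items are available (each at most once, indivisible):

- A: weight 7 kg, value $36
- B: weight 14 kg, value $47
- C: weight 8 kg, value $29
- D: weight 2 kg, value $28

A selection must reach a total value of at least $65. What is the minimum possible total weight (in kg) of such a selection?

15

Subsets with value ≥ 65, sorted by total weight:
- A+C: weight 15, value 65
- B+D: weight 16, value 75
Minimum weight: 15 kg.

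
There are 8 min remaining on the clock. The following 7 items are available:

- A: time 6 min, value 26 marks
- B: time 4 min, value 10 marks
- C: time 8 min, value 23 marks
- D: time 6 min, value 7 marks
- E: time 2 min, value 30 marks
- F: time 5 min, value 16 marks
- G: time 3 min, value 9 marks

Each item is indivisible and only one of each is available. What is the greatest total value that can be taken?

Check high-value combinations within 8 min:
- A+E: time 6+2=8, value 26+30=56
- E+F: time 2+5=7, value 30+16=46
- B+E: time 4+2=6, value 10+30=40
- E+G: time 2+3=5, value 30+9=39
- D+E: time 6+2=8, value 7+30=37
Best: 56 marks.

56 marks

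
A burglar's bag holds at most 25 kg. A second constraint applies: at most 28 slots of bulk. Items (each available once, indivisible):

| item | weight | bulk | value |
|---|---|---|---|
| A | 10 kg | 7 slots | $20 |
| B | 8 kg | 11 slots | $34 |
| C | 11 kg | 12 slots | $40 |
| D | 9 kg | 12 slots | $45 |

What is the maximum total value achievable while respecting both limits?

$85

Feasible sets respecting both limits:
- C+D: weight 20, bulk 24, value 85
- B+D: weight 17, bulk 23, value 79
- B+C: weight 19, bulk 23, value 74
- A+D: weight 19, bulk 19, value 65
Best: $85.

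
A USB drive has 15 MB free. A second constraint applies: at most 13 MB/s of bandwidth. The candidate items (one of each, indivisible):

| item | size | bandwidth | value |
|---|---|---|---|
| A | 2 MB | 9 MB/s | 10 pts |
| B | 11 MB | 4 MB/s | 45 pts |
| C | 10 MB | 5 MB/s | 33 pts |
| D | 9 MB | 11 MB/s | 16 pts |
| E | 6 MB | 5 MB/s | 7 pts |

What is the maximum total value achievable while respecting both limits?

55 pts

Feasible sets respecting both limits:
- A+B: size 13, bandwidth 13, value 55
- B: size 11, bandwidth 4, value 45
- C: size 10, bandwidth 5, value 33
- D: size 9, bandwidth 11, value 16
Best: 55 pts.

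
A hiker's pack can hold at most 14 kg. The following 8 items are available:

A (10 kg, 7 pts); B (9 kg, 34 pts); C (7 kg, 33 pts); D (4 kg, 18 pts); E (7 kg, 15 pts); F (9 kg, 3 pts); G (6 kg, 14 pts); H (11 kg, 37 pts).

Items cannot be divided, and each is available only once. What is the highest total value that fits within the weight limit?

52 pts

This is a 0/1 knapsack; check combinations near the capacity.
- B+D: weight 9+4=13, value 34+18=52
- C+D: weight 7+4=11, value 33+18=51
- C+E: weight 7+7=14, value 33+15=48
- C+G: weight 7+6=13, value 33+14=47
Best: 52 pts.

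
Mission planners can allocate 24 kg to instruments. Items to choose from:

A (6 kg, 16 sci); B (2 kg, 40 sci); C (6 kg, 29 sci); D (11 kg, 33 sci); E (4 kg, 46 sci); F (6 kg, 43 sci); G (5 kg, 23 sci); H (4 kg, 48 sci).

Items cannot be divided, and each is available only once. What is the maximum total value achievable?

This is a 0/1 knapsack; check combinations near the capacity.
- B+C+E+F+H: mass 2+6+4+6+4=22, value 40+29+46+43+48=206
- B+E+F+G+H: mass 2+4+6+5+4=21, value 40+46+43+23+48=200
- A+B+E+F+H: mass 6+2+4+6+4=22, value 16+40+46+43+48=193
- B+C+E+G+H: mass 2+6+4+5+4=21, value 40+29+46+23+48=186
- B+C+F+G+H: mass 2+6+6+5+4=23, value 40+29+43+23+48=183
Best: 206 sci.

206 sci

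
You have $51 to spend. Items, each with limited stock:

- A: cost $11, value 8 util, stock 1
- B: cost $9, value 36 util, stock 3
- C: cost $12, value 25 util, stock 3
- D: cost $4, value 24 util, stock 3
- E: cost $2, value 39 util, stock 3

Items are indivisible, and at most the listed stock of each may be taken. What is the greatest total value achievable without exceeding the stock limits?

297 util

Top feasible selections:
- 3×B + 3×D + 3×E: cost 45, value 297
- 2×B + 1×C + 3×D + 3×E: cost 48, value 286
Best: 297 util.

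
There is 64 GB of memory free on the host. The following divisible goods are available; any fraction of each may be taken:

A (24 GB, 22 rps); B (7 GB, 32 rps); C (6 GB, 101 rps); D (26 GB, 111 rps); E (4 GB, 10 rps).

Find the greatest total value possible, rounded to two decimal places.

273.25

Take in order of value per unit:
- C (101/6 per unit): all 6 → value 101, running total 101.00
- B (32/7 per unit): all 7 → value 32, running total 133.00
- D (111/26 per unit): all 26 → value 111, running total 244.00
- E (10/4 per unit): all 4 → value 10, running total 254.00
- A (22/24 per unit): 21 of 24 → value 21×22/24 = 19.2500, running total 273.25
Total 273.25.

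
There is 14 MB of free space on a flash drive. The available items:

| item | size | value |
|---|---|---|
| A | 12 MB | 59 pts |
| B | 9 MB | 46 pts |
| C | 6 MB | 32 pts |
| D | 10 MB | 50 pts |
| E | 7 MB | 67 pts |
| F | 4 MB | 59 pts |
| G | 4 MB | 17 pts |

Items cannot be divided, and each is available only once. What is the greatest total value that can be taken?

This is a 0/1 knapsack; check combinations near the capacity.
- E+F: size 7+4=11, value 67+59=126
- D+F: size 10+4=14, value 50+59=109
- C+F+G: size 6+4+4=14, value 32+59+17=108
- B+F: size 9+4=13, value 46+59=105
- C+E: size 6+7=13, value 32+67=99
Best: 126 pts.

126 pts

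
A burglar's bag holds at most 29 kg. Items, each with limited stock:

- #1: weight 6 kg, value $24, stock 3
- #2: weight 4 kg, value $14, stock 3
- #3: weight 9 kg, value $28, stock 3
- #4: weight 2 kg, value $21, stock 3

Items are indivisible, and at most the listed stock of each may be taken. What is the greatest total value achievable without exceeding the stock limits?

$149

Best selections within weight 29 and stock limits:
- 3×#1 + 1×#2 + 3×#4: weight 28, value 149
- 1×#1 + 2×#2 + 1×#3 + 3×#4: weight 29, value 143
- 2×#1 + 2×#2 + 3×#4: weight 26, value 139
- 2×#1 + 1×#3 + 3×#4: weight 27, value 139
Best: $149.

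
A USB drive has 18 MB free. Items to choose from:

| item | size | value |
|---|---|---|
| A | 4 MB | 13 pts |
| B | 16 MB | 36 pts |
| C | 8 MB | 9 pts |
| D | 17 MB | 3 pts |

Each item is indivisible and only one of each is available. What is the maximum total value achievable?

Check high-value combinations within 18 MB:
- B: size 16, value 36
- A+C: size 4+8=12, value 13+9=22
- A: size 4, value 13
- C: size 8, value 9
Best: 36 pts.

36 pts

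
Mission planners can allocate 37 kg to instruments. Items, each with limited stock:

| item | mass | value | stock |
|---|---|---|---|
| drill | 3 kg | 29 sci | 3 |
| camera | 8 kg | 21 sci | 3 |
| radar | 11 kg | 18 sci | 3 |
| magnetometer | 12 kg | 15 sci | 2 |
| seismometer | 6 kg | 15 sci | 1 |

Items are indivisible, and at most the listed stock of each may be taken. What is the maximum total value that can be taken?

Best selections within mass 37 and stock limits:
- 3×drill + 3×camera: mass 33, value 150
- 3×drill + 2×camera + 1×radar: mass 36, value 147
- 3×drill + 2×camera + 1×seismometer: mass 31, value 144
- 3×drill + 2×camera + 1×magnetometer: mass 37, value 144
Best: 150 sci.

150 sci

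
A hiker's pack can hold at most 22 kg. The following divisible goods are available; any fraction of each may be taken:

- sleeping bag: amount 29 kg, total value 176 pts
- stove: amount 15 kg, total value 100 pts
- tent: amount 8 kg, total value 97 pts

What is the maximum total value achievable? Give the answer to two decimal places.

190.33

Take in order of value per unit:
- tent (97/8 per unit): all 8 → value 97, running total 97.00
- stove (100/15 per unit): 14 of 15 → value 14×100/15 = 93.3333, running total 190.33
Total 190.33.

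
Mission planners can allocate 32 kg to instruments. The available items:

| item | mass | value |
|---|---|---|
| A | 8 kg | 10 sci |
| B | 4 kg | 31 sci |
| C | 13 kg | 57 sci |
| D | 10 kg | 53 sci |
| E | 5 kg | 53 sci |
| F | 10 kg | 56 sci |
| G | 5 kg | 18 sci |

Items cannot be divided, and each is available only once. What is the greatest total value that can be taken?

Check high-value combinations within 32 kg:
- B+C+E+F: mass 4+13+5+10=32, value 31+57+53+56=197
- B+C+D+E: mass 4+13+10+5=32, value 31+57+53+53=194
- B+D+E+F: mass 4+10+5+10=29, value 31+53+53+56=193
- D+E+F+G: mass 10+5+10+5=30, value 53+53+56+18=180
Best: 197 sci.

197 sci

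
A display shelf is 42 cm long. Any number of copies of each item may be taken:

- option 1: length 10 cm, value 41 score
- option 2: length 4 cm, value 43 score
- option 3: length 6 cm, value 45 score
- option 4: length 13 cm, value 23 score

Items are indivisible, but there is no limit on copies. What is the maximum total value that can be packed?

Best value-per-unit is option 2 at 43/4; filling with it alone gives 10×43 = 430.
Optimal mix: 9×option 2 + 1×option 3 → length 42, value 432.

432 score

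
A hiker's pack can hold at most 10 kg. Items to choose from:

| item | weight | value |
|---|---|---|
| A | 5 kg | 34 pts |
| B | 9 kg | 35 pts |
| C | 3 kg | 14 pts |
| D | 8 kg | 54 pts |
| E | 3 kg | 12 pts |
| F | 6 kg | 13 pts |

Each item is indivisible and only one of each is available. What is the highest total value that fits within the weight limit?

54 pts

Check high-value combinations within 10 kg:
- D: weight 8, value 54
- A+C: weight 5+3=8, value 34+14=48
- A+E: weight 5+3=8, value 34+12=46
- B: weight 9, value 35
Best: 54 pts.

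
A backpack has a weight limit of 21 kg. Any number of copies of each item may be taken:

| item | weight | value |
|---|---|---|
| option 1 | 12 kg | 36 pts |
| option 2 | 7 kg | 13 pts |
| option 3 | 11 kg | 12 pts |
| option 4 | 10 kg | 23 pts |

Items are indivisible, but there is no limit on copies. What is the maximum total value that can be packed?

Best value-per-unit is option 1 at 36/12; filling with it alone gives 1×36 = 36.
Optimal mix: 1×option 1 + 1×option 2 → weight 19, value 49.

49 pts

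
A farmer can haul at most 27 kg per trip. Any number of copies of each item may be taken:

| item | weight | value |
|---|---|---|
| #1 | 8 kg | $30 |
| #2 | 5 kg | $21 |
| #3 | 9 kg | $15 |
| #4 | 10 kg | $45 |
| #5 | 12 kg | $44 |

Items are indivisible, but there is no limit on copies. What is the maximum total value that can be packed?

$111

Best value-per-unit is #4 at 45/10; filling with it alone gives 2×45 = 90.
Optimal mix: 1×#2 + 2×#4 → weight 25, value 111.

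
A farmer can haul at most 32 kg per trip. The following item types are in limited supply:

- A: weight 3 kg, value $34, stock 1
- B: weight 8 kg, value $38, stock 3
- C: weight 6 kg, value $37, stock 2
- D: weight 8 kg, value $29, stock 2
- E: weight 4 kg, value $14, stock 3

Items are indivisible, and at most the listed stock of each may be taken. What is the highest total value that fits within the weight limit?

Top feasible selections:
- 1×A + 2×B + 2×C: weight 31, value 184
- 1×A + 1×B + 2×C + 1×D: weight 31, value 175
- 1×A + 1×B + 2×C + 2×E: weight 31, value 174
Best: $184.

$184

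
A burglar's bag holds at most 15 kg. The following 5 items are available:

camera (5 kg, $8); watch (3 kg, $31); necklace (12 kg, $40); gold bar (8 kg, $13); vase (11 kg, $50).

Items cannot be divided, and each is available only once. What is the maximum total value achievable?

$81

Check high-value combinations within 15 kg:
- watch+vase: weight 3+11=14, value 31+50=81
- watch+necklace: weight 3+12=15, value 31+40=71
- vase: weight 11, value 50
Best: $81.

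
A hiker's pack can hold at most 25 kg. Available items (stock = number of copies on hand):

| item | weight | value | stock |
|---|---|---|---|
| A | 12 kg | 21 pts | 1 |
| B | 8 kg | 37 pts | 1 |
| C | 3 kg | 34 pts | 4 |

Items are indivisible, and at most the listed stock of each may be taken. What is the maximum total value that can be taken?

Best selections within weight 25 and stock limits:
- 1×B + 4×C: weight 20, value 173
- 1×A + 4×C: weight 24, value 157
- 1×B + 3×C: weight 17, value 139
- 4×C: weight 12, value 136
Best: 173 pts.

173 pts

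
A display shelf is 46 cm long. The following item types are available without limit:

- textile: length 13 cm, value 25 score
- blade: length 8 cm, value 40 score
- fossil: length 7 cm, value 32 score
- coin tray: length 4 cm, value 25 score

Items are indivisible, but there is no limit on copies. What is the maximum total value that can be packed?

Best value-per-unit is coin tray at 25/4, and filling with it alone uses length 11×4=44. No mix of the others beats 11×25 = 275.

275 score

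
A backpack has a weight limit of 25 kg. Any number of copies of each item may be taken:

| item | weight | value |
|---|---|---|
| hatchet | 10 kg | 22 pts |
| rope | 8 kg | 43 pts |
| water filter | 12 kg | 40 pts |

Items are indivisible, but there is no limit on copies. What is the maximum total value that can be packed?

Best value-per-unit is rope at 43/8, and filling with it alone uses weight 3×8=24. No mix of the others beats 3×43 = 129.

129 pts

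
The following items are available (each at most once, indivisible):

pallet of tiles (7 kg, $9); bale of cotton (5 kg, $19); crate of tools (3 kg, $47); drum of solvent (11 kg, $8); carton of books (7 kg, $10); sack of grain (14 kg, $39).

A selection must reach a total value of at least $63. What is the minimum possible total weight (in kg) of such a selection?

8

Subsets with value ≥ 63, sorted by total weight:
- bale of cotton+crate of tools: weight 8, value 66
- bale of cotton+crate of tools+carton of books: weight 15, value 76
- pallet of tiles+bale of cotton+crate of tools: weight 15, value 75
- crate of tools+sack of grain: weight 17, value 86
Minimum weight: 8 kg.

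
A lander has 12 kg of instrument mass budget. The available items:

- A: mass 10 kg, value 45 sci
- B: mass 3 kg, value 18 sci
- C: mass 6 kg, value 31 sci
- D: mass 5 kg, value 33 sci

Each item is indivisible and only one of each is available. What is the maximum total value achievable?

Check high-value combinations within 12 kg:
- C+D: mass 6+5=11, value 31+33=64
- B+D: mass 3+5=8, value 18+33=51
- B+C: mass 3+6=9, value 18+31=49
- A: mass 10, value 45
- D: mass 5, value 33
Best: 64 sci.

64 sci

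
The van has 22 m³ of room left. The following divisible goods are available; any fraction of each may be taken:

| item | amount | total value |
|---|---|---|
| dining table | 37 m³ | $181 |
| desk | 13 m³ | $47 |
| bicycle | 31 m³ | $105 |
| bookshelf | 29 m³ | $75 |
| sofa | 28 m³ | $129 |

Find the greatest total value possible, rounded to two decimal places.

Take in order of value per unit:
- dining table (181/37 per unit): 22 of 37 → value 22×181/37 = 107.6216, running total 107.62
Total 107.62.

107.62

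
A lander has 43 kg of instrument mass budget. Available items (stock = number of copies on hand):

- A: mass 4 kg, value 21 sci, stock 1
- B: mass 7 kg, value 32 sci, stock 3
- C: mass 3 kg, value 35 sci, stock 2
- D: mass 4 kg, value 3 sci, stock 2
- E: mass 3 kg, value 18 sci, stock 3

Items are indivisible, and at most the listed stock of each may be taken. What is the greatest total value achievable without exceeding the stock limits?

241 sci

Best selections within mass 43 and stock limits:
- 1×A + 3×B + 2×C + 3×E: mass 40, value 241
- 1×A + 3×B + 2×C + 1×D + 2×E: mass 41, value 226
- 1×A + 3×B + 2×C + 2×E: mass 37, value 223
Best: 241 sci.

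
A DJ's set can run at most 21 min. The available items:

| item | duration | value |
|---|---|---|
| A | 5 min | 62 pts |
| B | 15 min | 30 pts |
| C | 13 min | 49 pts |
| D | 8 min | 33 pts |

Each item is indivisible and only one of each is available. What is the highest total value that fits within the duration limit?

111 pts

Check high-value combinations within 21 min:
- A+C: duration 5+13=18, value 62+49=111
- A+D: duration 5+8=13, value 62+33=95
- A+B: duration 5+15=20, value 62+30=92
Best: 111 pts.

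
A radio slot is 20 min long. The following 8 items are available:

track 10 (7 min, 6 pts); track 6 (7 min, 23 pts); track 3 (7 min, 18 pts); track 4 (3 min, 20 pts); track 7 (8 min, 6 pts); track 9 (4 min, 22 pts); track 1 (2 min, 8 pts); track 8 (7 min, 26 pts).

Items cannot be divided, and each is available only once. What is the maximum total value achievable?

79 pts

Check high-value combinations within 20 min:
- track 6+track 9+track 1+track 8: duration 7+4+2+7=20, value 23+22+8+26=79
- track 6+track 4+track 1+track 8: duration 7+3+2+7=19, value 23+20+8+26=77
- track 4+track 9+track 1+track 8: duration 3+4+2+7=16, value 20+22+8+26=76
- track 3+track 9+track 1+track 8: duration 7+4+2+7=20, value 18+22+8+26=74
Best: 79 pts.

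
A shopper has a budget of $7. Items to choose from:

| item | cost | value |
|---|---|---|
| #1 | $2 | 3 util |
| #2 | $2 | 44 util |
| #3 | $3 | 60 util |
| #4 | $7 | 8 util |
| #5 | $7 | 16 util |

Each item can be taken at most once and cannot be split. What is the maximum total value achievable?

This is a 0/1 knapsack; check combinations near the capacity.
- #1+#2+#3: cost 2+2+3=7, value 3+44+60=107
- #2+#3: cost 2+3=5, value 44+60=104
- #1+#3: cost 2+3=5, value 3+60=63
- #3: cost 3, value 60
Best: 107 util.

107 util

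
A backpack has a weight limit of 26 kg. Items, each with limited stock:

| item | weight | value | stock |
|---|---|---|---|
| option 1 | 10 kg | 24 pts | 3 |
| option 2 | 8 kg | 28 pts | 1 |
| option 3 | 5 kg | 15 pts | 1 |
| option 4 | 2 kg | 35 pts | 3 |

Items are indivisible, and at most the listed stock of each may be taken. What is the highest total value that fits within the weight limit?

157 pts

Top feasible selections:
- 1×option 1 + 1×option 2 + 3×option 4: weight 24, value 157
- 2×option 1 + 3×option 4: weight 26, value 153
Best: 157 pts.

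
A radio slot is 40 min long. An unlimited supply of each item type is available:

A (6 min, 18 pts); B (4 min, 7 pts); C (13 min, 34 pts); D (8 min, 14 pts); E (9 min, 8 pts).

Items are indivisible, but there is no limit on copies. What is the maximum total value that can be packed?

Best value-per-unit is A at 18/6; filling with it alone gives 6×18 = 108.
Optimal mix: 6×A + 1×B → duration 40, value 115.

115 pts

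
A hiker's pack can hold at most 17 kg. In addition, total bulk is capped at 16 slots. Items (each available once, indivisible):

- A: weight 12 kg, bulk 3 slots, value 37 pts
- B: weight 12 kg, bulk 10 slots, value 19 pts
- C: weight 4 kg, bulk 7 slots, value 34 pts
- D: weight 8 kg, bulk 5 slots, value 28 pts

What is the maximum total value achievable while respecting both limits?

71 pts

Feasible sets respecting both limits:
- A+C: weight 16, bulk 10, value 71
- C+D: weight 12, bulk 12, value 62
- A: weight 12, bulk 3, value 37
Best: 71 pts.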